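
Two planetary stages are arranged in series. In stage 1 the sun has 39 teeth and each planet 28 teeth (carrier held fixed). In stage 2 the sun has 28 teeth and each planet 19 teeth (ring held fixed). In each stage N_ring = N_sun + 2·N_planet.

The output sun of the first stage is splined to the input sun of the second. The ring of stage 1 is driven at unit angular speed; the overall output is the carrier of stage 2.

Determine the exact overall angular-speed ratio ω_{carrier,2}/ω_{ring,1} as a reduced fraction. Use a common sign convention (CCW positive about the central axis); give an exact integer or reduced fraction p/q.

-1330/1833

Stage 1: N_ring = 39 + 2·28 = 95
Stage 1: 39(ω_s−ω_c) = −95(ω_r−ω_c),  ω_c=0, ω_r=1
Stage 1: ω_s = 0 − (95/39)(1−0) = -95/39
  ⇒ ω_s¹/ω_r¹ = -95/39
Stage 2: N_ring = 28 + 2·19 = 66
Stage 2: 28(ω_s−ω_c) = −66(ω_r−ω_c),  ω_r=0, ω_s=1
Stage 2: 28(1−ω_c) = −66(0−ω_c)  ⇒  94ω_c = 28  ⇒  ω_c = 14/47
  ⇒ ω_c²/ω_s² = 14/47
Coupling ω_s² = ω_s¹ ⇒ overall = -95/39 × 14/47 = -1330/1833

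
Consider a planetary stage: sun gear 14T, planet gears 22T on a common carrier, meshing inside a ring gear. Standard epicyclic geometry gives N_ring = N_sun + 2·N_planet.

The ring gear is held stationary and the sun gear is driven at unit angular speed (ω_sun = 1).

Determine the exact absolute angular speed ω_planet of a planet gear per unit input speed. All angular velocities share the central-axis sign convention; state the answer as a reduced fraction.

N_ring = 14 + 2·22 = 58
14(ω_s−ω_c) = −58(ω_r−ω_c),  ω_r=0, ω_s=1
14(1−ω_c) = −58(0−ω_c)  ⇒  72ω_c = 14  ⇒  ω_c = 7/36
sun–planet: 14·(1−7/36) = −22·(ω_p−ω_c)  ⇒  ω_p−ω_c = −(14/22)·(29/36) = -203/396
ω_p = 7/36 − 203/396 = -7/22

-7/22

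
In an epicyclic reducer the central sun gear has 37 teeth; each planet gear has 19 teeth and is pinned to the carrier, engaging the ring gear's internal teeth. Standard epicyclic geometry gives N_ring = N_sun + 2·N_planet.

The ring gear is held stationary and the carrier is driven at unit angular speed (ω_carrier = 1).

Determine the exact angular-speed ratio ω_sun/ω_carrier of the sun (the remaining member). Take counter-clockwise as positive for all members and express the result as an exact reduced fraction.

N_ring = 37 + 2·19 = 75
37(ω_s−ω_c) = −75(ω_r−ω_c),  ω_r=0, ω_c=1
ω_s = 1 − (75/37)(0−1) = 112/37
ω_s/ω_c = 112/37

112/37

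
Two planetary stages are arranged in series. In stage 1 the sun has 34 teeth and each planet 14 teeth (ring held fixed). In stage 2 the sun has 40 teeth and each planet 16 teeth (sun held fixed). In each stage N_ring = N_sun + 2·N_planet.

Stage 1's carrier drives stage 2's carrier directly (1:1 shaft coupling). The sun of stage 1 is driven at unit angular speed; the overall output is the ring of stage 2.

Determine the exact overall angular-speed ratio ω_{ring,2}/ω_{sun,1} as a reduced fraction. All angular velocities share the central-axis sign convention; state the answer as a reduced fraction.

Stage 1: N_ring = 34 + 2·14 = 62
Stage 1: 34(ω_s−ω_c) = −62(ω_r−ω_c),  ω_r=0, ω_s=1
Stage 1: 34(1−ω_c) = −62(0−ω_c)  ⇒  96ω_c = 34  ⇒  ω_c = 17/48
  ⇒ ω_c¹/ω_s¹ = 17/48
Stage 2: N_ring = 40 + 2·16 = 72
Stage 2: 40(ω_s−ω_c) = −72(ω_r−ω_c),  ω_s=0, ω_c=1
Stage 2: ω_r = 1 − (40/72)(0−1) = 14/9
  ⇒ ω_r²/ω_c² = 14/9
Coupling ω_c² = ω_c¹ ⇒ overall = 17/48 × 14/9 = 119/216

119/216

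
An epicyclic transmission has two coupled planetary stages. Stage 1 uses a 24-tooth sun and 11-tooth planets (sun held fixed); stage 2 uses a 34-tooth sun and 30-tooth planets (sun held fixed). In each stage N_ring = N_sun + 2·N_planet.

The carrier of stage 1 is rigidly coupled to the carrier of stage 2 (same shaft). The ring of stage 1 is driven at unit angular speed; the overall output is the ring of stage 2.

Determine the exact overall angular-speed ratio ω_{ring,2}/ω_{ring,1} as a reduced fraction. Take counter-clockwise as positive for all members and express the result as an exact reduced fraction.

1472/1645

Stage 1: N_ring = 24 + 2·11 = 46
Stage 1: 24(ω_s−ω_c) = −46(ω_r−ω_c),  ω_s=0, ω_r=1
Stage 1: 24(0−ω_c) = −46(1−ω_c)  ⇒  70ω_c = 46  ⇒  ω_c = 23/35
  ⇒ ω_c¹/ω_r¹ = 23/35
Stage 2: N_ring = 34 + 2·30 = 94
Stage 2: 34(ω_s−ω_c) = −94(ω_r−ω_c),  ω_s=0, ω_c=1
Stage 2: ω_r = 1 − (34/94)(0−1) = 64/47
  ⇒ ω_r²/ω_c² = 64/47
Coupling ω_c² = ω_c¹ ⇒ overall = 23/35 × 64/47 = 1472/1645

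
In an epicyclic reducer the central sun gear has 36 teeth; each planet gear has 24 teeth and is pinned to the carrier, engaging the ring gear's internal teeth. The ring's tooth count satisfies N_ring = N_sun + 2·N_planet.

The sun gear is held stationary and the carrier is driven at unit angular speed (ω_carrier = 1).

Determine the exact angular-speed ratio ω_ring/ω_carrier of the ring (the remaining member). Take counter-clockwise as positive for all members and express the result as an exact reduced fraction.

10/7

N_ring = 36 + 2·24 = 84
36(ω_s−ω_c) = −84(ω_r−ω_c),  ω_s=0, ω_c=1
ω_r = 1 − (36/84)(0−1) = 10/7
ω_r/ω_c = 10/7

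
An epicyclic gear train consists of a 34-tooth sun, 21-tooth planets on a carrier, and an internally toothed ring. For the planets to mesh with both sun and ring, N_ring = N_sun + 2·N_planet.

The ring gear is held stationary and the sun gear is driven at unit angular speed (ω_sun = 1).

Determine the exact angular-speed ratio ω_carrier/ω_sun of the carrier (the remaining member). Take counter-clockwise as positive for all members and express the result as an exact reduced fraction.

N_ring = 34 + 2·21 = 76
34(ω_s−ω_c) = −76(ω_r−ω_c),  ω_r=0, ω_s=1
34(1−ω_c) = −76(0−ω_c)  ⇒  110ω_c = 34  ⇒  ω_c = 17/55
ω_c/ω_s = 17/55

17/55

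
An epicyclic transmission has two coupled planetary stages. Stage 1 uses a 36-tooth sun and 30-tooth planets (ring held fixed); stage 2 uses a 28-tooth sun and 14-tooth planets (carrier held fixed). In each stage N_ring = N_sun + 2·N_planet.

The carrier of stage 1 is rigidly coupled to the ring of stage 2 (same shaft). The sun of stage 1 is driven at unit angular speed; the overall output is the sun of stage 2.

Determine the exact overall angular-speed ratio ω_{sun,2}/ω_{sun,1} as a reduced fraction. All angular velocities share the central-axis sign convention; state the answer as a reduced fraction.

Stage 1: N_ring = 36 + 2·30 = 96
Stage 1: 36(ω_s−ω_c) = −96(ω_r−ω_c),  ω_r=0, ω_s=1
Stage 1: 36(1−ω_c) = −96(0−ω_c)  ⇒  132ω_c = 36  ⇒  ω_c = 3/11
  ⇒ ω_c¹/ω_s¹ = 3/11
Stage 2: N_ring = 28 + 2·14 = 56
Stage 2: 28(ω_s−ω_c) = −56(ω_r−ω_c),  ω_c=0, ω_r=1
Stage 2: ω_s = 0 − (56/28)(1−0) = -2
  ⇒ ω_s²/ω_r² = -2
Coupling ω_r² = ω_c¹ ⇒ overall = 3/11 × -2 = -6/11

-6/11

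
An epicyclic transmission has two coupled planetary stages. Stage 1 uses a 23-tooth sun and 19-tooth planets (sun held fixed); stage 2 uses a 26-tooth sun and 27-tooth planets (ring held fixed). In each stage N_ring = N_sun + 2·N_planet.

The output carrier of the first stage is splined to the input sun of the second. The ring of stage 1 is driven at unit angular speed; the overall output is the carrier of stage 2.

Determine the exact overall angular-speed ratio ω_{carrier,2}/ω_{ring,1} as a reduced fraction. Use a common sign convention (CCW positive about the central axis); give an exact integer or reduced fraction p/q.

Stage 1: N_ring = 23 + 2·19 = 61
Stage 1: 23(ω_s−ω_c) = −61(ω_r−ω_c),  ω_s=0, ω_r=1
Stage 1: 23(0−ω_c) = −61(1−ω_c)  ⇒  84ω_c = 61  ⇒  ω_c = 61/84
  ⇒ ω_c¹/ω_r¹ = 61/84
Stage 2: N_ring = 26 + 2·27 = 80
Stage 2: 26(ω_s−ω_c) = −80(ω_r−ω_c),  ω_r=0, ω_s=1
Stage 2: 26(1−ω_c) = −80(0−ω_c)  ⇒  106ω_c = 26  ⇒  ω_c = 13/53
  ⇒ ω_c²/ω_s² = 13/53
Coupling ω_s² = ω_c¹ ⇒ overall = 61/84 × 13/53 = 793/4452

793/4452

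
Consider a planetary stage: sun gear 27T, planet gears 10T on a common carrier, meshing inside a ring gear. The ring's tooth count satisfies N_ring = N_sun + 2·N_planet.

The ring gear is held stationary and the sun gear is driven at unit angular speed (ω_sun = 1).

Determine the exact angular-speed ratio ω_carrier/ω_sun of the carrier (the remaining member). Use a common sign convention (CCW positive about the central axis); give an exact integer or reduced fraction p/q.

27/74

N_ring = 27 + 2·10 = 47
27(ω_s−ω_c) = −47(ω_r−ω_c),  ω_r=0, ω_s=1
27(1−ω_c) = −47(0−ω_c)  ⇒  74ω_c = 27  ⇒  ω_c = 27/74
ω_c/ω_s = 27/74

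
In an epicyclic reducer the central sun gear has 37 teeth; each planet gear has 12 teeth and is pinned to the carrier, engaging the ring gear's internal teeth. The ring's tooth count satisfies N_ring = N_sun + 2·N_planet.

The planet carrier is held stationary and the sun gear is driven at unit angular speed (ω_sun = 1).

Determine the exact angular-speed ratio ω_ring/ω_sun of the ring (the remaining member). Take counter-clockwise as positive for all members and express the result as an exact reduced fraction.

N_ring = 37 + 2·12 = 61
37(ω_s−ω_c) = −61(ω_r−ω_c),  ω_c=0, ω_s=1
ω_r = 0 − (37/61)(1−0) = -37/61
ω_r/ω_s = -37/61

-37/61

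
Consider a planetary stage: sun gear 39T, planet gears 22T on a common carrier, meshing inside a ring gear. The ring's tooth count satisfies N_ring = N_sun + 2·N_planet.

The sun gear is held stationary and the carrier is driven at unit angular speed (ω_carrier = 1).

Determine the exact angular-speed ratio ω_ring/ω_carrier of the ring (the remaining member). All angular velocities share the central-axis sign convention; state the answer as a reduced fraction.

N_ring = 39 + 2·22 = 83
39(ω_s−ω_c) = −83(ω_r−ω_c),  ω_s=0, ω_c=1
ω_r = 1 − (39/83)(0−1) = 122/83
ω_r/ω_c = 122/83

122/83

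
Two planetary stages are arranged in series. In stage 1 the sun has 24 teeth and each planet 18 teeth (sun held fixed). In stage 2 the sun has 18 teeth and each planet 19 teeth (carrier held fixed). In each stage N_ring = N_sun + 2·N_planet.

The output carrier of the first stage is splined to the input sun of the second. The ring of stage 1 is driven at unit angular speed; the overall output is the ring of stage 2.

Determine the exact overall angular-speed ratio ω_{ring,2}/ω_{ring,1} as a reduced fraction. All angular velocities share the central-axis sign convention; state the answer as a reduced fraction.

Stage 1: N_ring = 24 + 2·18 = 60
Stage 1: 24(ω_s−ω_c) = −60(ω_r−ω_c),  ω_s=0, ω_r=1
Stage 1: 24(0−ω_c) = −60(1−ω_c)  ⇒  84ω_c = 60  ⇒  ω_c = 5/7
  ⇒ ω_c¹/ω_r¹ = 5/7
Stage 2: N_ring = 18 + 2·19 = 56
Stage 2: 18(ω_s−ω_c) = −56(ω_r−ω_c),  ω_c=0, ω_s=1
Stage 2: ω_r = 0 − (18/56)(1−0) = -9/28
  ⇒ ω_r²/ω_s² = -9/28
Coupling ω_s² = ω_c¹ ⇒ overall = 5/7 × -9/28 = -45/196

-45/196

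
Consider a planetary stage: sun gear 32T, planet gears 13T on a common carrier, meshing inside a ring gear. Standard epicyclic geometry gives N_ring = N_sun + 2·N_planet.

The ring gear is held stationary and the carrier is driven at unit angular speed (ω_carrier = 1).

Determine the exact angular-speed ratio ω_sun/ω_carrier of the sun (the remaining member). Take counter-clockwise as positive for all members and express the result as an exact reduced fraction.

45/16

N_ring = 32 + 2·13 = 58
32(ω_s−ω_c) = −58(ω_r−ω_c),  ω_r=0, ω_c=1
ω_s = 1 − (58/32)(0−1) = 45/16
ω_s/ω_c = 45/16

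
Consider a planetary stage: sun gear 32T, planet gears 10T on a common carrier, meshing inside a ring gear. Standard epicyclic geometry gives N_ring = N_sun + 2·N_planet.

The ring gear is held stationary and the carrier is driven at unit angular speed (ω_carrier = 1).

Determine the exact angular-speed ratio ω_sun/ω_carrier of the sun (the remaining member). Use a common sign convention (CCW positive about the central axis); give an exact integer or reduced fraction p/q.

N_ring = 32 + 2·10 = 52
32(ω_s−ω_c) = −52(ω_r−ω_c),  ω_r=0, ω_c=1
ω_s = 1 − (52/32)(0−1) = 21/8
ω_s/ω_c = 21/8

21/8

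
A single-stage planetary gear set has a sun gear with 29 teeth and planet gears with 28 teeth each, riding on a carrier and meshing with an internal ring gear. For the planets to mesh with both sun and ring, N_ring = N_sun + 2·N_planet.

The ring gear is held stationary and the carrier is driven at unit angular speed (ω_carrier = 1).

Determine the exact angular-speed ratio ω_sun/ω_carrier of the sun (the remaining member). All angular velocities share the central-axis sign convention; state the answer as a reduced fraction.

114/29

N_ring = 29 + 2·28 = 85
29(ω_s−ω_c) = −85(ω_r−ω_c),  ω_r=0, ω_c=1
ω_s = 1 − (85/29)(0−1) = 114/29
ω_s/ω_c = 114/29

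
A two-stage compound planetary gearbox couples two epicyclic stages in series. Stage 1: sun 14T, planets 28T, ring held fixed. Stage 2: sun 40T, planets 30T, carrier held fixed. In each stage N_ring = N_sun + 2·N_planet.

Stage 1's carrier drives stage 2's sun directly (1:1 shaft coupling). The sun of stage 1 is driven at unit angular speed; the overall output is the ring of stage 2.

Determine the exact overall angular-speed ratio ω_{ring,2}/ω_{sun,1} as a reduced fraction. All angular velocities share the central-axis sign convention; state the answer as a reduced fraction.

Stage 1: N_ring = 14 + 2·28 = 70
Stage 1: 14(ω_s−ω_c) = −70(ω_r−ω_c),  ω_r=0, ω_s=1
Stage 1: 14(1−ω_c) = −70(0−ω_c)  ⇒  84ω_c = 14  ⇒  ω_c = 1/6
  ⇒ ω_c¹/ω_s¹ = 1/6
Stage 2: N_ring = 40 + 2·30 = 100
Stage 2: 40(ω_s−ω_c) = −100(ω_r−ω_c),  ω_c=0, ω_s=1
Stage 2: ω_r = 0 − (40/100)(1−0) = -2/5
  ⇒ ω_r²/ω_s² = -2/5
Coupling ω_s² = ω_c¹ ⇒ overall = 1/6 × -2/5 = -1/15

-1/15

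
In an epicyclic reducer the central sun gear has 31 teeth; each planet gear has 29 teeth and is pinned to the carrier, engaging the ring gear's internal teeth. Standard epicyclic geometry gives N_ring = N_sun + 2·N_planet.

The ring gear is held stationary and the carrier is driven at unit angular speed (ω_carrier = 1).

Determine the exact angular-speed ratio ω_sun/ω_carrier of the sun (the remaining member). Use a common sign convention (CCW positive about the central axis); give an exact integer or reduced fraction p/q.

120/31

N_ring = 31 + 2·29 = 89
31(ω_s−ω_c) = −89(ω_r−ω_c),  ω_r=0, ω_c=1
ω_s = 1 − (89/31)(0−1) = 120/31
ω_s/ω_c = 120/31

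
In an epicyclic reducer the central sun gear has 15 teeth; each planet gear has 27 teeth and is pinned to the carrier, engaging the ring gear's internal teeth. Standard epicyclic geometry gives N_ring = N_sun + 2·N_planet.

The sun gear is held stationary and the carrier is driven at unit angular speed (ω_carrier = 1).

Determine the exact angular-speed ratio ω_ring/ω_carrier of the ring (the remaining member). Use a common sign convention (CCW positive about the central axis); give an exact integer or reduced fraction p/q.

N_ring = 15 + 2·27 = 69
15(ω_s−ω_c) = −69(ω_r−ω_c),  ω_s=0, ω_c=1
ω_r = 1 − (15/69)(0−1) = 28/23
ω_r/ω_c = 28/23

28/23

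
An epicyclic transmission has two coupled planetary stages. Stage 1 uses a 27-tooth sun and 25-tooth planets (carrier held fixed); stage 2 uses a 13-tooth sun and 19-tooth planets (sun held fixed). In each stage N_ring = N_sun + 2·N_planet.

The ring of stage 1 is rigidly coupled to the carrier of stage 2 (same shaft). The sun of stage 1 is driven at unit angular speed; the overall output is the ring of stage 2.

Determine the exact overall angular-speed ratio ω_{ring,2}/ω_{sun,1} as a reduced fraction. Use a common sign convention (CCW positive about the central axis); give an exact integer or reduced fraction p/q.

-576/1309

Stage 1: N_ring = 27 + 2·25 = 77
Stage 1: 27(ω_s−ω_c) = −77(ω_r−ω_c),  ω_c=0, ω_s=1
Stage 1: ω_r = 0 − (27/77)(1−0) = -27/77
  ⇒ ω_r¹/ω_s¹ = -27/77
Stage 2: N_ring = 13 + 2·19 = 51
Stage 2: 13(ω_s−ω_c) = −51(ω_r−ω_c),  ω_s=0, ω_c=1
Stage 2: ω_r = 1 − (13/51)(0−1) = 64/51
  ⇒ ω_r²/ω_c² = 64/51
Coupling ω_c² = ω_r¹ ⇒ overall = -27/77 × 64/51 = -576/1309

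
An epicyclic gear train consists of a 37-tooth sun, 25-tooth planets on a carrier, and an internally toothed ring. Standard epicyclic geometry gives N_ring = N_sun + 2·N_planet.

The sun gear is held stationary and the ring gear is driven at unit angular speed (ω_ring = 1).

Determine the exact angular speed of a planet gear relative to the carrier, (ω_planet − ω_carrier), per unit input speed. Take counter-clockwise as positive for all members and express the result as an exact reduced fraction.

3219/3100

N_ring = 37 + 2·25 = 87
37(ω_s−ω_c) = −87(ω_r−ω_c),  ω_s=0, ω_r=1
37(0−ω_c) = −87(1−ω_c)  ⇒  124ω_c = 87  ⇒  ω_c = 87/124
sun–planet: 37·(0−87/124) = −25·(ω_p−ω_c)  ⇒  ω_p−ω_c = −(37/25)·(-87/124) = 3219/3100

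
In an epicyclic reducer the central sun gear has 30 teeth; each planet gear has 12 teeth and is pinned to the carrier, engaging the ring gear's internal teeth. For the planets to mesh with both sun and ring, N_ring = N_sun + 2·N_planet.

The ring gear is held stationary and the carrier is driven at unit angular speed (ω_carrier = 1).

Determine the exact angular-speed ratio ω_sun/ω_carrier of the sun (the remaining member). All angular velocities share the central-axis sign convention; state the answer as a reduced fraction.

N_ring = 30 + 2·12 = 54
30(ω_s−ω_c) = −54(ω_r−ω_c),  ω_r=0, ω_c=1
ω_s = 1 − (54/30)(0−1) = 14/5
ω_s/ω_c = 14/5

14/5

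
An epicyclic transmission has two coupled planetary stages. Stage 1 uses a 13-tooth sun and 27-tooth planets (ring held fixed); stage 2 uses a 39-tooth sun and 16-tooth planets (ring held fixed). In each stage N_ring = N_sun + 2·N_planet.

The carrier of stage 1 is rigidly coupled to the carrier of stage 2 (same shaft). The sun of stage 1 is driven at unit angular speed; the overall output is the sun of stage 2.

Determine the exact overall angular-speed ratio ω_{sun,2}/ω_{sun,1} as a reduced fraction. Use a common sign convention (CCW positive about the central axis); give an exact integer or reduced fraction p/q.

Stage 1: N_ring = 13 + 2·27 = 67
Stage 1: 13(ω_s−ω_c) = −67(ω_r−ω_c),  ω_r=0, ω_s=1
Stage 1: 13(1−ω_c) = −67(0−ω_c)  ⇒  80ω_c = 13  ⇒  ω_c = 13/80
  ⇒ ω_c¹/ω_s¹ = 13/80
Stage 2: N_ring = 39 + 2·16 = 71
Stage 2: 39(ω_s−ω_c) = −71(ω_r−ω_c),  ω_r=0, ω_c=1
Stage 2: ω_s = 1 − (71/39)(0−1) = 110/39
  ⇒ ω_s²/ω_c² = 110/39
Coupling ω_c² = ω_c¹ ⇒ overall = 13/80 × 110/39 = 11/24

11/24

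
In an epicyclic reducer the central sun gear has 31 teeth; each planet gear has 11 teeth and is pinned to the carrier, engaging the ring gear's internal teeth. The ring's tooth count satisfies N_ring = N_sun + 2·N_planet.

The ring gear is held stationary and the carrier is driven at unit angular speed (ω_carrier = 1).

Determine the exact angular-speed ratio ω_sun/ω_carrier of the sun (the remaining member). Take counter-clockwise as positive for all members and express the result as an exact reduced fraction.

N_ring = 31 + 2·11 = 53
31(ω_s−ω_c) = −53(ω_r−ω_c),  ω_r=0, ω_c=1
ω_s = 1 − (53/31)(0−1) = 84/31
ω_s/ω_c = 84/31

84/31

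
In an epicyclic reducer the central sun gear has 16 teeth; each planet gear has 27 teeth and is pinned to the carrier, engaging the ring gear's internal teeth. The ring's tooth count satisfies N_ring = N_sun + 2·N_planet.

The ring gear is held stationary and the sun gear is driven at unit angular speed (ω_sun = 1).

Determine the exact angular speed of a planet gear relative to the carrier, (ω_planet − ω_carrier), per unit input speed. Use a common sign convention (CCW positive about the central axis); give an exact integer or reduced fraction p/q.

-560/1161

N_ring = 16 + 2·27 = 70
16(ω_s−ω_c) = −70(ω_r−ω_c),  ω_r=0, ω_s=1
16(1−ω_c) = −70(0−ω_c)  ⇒  86ω_c = 16  ⇒  ω_c = 8/43
sun–planet: 16·(1−8/43) = −27·(ω_p−ω_c)  ⇒  ω_p−ω_c = −(16/27)·(35/43) = -560/1161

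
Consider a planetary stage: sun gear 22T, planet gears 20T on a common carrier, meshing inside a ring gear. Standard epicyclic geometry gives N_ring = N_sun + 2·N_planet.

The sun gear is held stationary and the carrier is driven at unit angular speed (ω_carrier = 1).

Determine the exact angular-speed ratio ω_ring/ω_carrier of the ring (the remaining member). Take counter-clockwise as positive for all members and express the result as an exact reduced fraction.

N_ring = 22 + 2·20 = 62
22(ω_s−ω_c) = −62(ω_r−ω_c),  ω_s=0, ω_c=1
ω_r = 1 − (22/62)(0−1) = 42/31
ω_r/ω_c = 42/31

42/31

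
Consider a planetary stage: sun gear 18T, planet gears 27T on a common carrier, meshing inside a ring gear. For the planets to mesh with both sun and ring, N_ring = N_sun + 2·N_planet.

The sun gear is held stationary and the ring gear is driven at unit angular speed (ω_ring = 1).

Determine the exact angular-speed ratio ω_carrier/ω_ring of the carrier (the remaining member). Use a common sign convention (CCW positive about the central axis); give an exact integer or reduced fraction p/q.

4/5

N_ring = 18 + 2·27 = 72
18(ω_s−ω_c) = −72(ω_r−ω_c),  ω_s=0, ω_r=1
18(0−ω_c) = −72(1−ω_c)  ⇒  90ω_c = 72  ⇒  ω_c = 4/5
ω_c/ω_r = 4/5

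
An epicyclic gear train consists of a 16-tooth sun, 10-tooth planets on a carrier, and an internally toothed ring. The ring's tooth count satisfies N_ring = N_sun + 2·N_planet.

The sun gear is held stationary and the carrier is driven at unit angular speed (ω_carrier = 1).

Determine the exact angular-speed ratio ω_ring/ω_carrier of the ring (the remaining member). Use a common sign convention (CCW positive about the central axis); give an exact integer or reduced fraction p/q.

N_ring = 16 + 2·10 = 36
16(ω_s−ω_c) = −36(ω_r−ω_c),  ω_s=0, ω_c=1
ω_r = 1 − (16/36)(0−1) = 13/9
ω_r/ω_c = 13/9

13/9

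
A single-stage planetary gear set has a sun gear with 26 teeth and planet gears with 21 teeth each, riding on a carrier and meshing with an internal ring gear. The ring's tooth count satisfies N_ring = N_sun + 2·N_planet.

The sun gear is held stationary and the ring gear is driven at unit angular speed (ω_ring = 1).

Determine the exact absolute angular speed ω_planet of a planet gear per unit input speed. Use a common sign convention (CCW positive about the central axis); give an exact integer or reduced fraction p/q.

N_ring = 26 + 2·21 = 68
26(ω_s−ω_c) = −68(ω_r−ω_c),  ω_s=0, ω_r=1
26(0−ω_c) = −68(1−ω_c)  ⇒  94ω_c = 68  ⇒  ω_c = 34/47
sun–planet: 26·(0−34/47) = −21·(ω_p−ω_c)  ⇒  ω_p−ω_c = −(26/21)·(-34/47) = 884/987
ω_p = 34/47 + 884/987 = 34/21

34/21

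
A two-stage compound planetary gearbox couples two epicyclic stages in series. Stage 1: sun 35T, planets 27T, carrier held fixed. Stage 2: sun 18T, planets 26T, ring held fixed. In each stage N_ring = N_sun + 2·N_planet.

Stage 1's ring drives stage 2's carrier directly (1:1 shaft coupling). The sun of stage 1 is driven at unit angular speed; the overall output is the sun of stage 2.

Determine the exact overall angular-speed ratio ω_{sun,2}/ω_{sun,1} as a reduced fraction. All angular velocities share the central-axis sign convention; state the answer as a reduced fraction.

Stage 1: N_ring = 35 + 2·27 = 89
Stage 1: 35(ω_s−ω_c) = −89(ω_r−ω_c),  ω_c=0, ω_s=1
Stage 1: ω_r = 0 − (35/89)(1−0) = -35/89
  ⇒ ω_r¹/ω_s¹ = -35/89
Stage 2: N_ring = 18 + 2·26 = 70
Stage 2: 18(ω_s−ω_c) = −70(ω_r−ω_c),  ω_r=0, ω_c=1
Stage 2: ω_s = 1 − (70/18)(0−1) = 44/9
  ⇒ ω_s²/ω_c² = 44/9
Coupling ω_c² = ω_r¹ ⇒ overall = -35/89 × 44/9 = -1540/801

-1540/801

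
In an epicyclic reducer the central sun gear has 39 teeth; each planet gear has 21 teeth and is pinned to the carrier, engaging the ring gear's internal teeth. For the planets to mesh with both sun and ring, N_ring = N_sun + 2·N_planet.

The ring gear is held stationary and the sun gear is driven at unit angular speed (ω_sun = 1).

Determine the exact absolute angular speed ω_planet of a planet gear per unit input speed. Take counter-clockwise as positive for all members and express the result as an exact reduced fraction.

-13/14

N_ring = 39 + 2·21 = 81
39(ω_s−ω_c) = −81(ω_r−ω_c),  ω_r=0, ω_s=1
39(1−ω_c) = −81(0−ω_c)  ⇒  120ω_c = 39  ⇒  ω_c = 13/40
sun–planet: 39·(1−13/40) = −21·(ω_p−ω_c)  ⇒  ω_p−ω_c = −(39/21)·(27/40) = -351/280
ω_p = 13/40 − 351/280 = -13/14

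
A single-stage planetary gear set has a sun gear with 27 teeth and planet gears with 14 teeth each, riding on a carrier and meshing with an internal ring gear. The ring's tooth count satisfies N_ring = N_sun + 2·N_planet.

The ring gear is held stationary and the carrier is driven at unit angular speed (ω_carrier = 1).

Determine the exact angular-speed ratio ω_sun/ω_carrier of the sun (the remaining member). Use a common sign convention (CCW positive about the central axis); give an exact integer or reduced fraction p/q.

82/27

N_ring = 27 + 2·14 = 55
27(ω_s−ω_c) = −55(ω_r−ω_c),  ω_r=0, ω_c=1
ω_s = 1 − (55/27)(0−1) = 82/27
ω_s/ω_c = 82/27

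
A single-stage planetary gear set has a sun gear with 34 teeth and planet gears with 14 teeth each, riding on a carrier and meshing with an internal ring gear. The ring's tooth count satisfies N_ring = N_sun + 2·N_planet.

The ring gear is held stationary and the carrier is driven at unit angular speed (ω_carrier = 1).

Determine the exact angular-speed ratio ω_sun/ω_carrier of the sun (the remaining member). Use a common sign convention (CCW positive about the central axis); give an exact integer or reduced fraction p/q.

48/17

N_ring = 34 + 2·14 = 62
34(ω_s−ω_c) = −62(ω_r−ω_c),  ω_r=0, ω_c=1
ω_s = 1 − (62/34)(0−1) = 48/17
ω_s/ω_c = 48/17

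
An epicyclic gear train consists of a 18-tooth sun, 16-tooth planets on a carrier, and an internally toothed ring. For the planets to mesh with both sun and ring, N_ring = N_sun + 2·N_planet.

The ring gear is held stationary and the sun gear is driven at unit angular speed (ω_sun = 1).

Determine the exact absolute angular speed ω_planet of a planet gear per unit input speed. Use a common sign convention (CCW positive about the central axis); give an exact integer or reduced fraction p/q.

N_ring = 18 + 2·16 = 50
18(ω_s−ω_c) = −50(ω_r−ω_c),  ω_r=0, ω_s=1
18(1−ω_c) = −50(0−ω_c)  ⇒  68ω_c = 18  ⇒  ω_c = 9/34
sun–planet: 18·(1−9/34) = −16·(ω_p−ω_c)  ⇒  ω_p−ω_c = −(18/16)·(25/34) = -225/272
ω_p = 9/34 − 225/272 = -9/16

-9/16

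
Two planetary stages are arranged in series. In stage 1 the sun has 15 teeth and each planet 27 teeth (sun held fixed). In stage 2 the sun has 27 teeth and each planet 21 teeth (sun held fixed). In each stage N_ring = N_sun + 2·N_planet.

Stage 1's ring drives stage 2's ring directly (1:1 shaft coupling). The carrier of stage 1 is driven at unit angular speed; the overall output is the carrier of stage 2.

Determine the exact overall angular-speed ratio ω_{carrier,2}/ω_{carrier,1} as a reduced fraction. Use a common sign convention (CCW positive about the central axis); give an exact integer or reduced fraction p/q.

Stage 1: N_ring = 15 + 2·27 = 69
Stage 1: 15(ω_s−ω_c) = −69(ω_r−ω_c),  ω_s=0, ω_c=1
Stage 1: ω_r = 1 − (15/69)(0−1) = 28/23
  ⇒ ω_r¹/ω_c¹ = 28/23
Stage 2: N_ring = 27 + 2·21 = 69
Stage 2: 27(ω_s−ω_c) = −69(ω_r−ω_c),  ω_s=0, ω_r=1
Stage 2: 27(0−ω_c) = −69(1−ω_c)  ⇒  96ω_c = 69  ⇒  ω_c = 23/32
  ⇒ ω_c²/ω_r² = 23/32
Coupling ω_r² = ω_r¹ ⇒ overall = 28/23 × 23/32 = 7/8

7/8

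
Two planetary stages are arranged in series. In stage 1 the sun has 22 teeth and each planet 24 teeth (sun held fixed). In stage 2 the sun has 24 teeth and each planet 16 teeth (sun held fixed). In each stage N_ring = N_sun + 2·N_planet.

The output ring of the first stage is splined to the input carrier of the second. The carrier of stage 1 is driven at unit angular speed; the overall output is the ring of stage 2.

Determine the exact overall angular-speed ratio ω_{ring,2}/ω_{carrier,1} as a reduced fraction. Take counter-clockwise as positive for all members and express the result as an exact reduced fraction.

92/49

Stage 1: N_ring = 22 + 2·24 = 70
Stage 1: 22(ω_s−ω_c) = −70(ω_r−ω_c),  ω_s=0, ω_c=1
Stage 1: ω_r = 1 − (22/70)(0−1) = 46/35
  ⇒ ω_r¹/ω_c¹ = 46/35
Stage 2: N_ring = 24 + 2·16 = 56
Stage 2: 24(ω_s−ω_c) = −56(ω_r−ω_c),  ω_s=0, ω_c=1
Stage 2: ω_r = 1 − (24/56)(0−1) = 10/7
  ⇒ ω_r²/ω_c² = 10/7
Coupling ω_c² = ω_r¹ ⇒ overall = 46/35 × 10/7 = 92/49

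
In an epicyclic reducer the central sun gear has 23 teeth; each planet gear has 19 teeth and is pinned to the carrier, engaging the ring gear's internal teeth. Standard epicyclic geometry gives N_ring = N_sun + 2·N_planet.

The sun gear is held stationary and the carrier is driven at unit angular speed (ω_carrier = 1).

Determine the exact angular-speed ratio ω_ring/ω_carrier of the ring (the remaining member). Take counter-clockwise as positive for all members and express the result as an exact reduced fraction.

N_ring = 23 + 2·19 = 61
23(ω_s−ω_c) = −61(ω_r−ω_c),  ω_s=0, ω_c=1
ω_r = 1 − (23/61)(0−1) = 84/61
ω_r/ω_c = 84/61

84/61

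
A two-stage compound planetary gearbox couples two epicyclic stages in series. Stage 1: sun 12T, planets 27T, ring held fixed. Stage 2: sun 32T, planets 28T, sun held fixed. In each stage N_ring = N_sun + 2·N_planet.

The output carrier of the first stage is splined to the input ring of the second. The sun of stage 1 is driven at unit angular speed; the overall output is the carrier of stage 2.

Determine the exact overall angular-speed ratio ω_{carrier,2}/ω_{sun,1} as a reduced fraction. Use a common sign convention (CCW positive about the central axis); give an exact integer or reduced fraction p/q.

Stage 1: N_ring = 12 + 2·27 = 66
Stage 1: 12(ω_s−ω_c) = −66(ω_r−ω_c),  ω_r=0, ω_s=1
Stage 1: 12(1−ω_c) = −66(0−ω_c)  ⇒  78ω_c = 12  ⇒  ω_c = 2/13
  ⇒ ω_c¹/ω_s¹ = 2/13
Stage 2: N_ring = 32 + 2·28 = 88
Stage 2: 32(ω_s−ω_c) = −88(ω_r−ω_c),  ω_s=0, ω_r=1
Stage 2: 32(0−ω_c) = −88(1−ω_c)  ⇒  120ω_c = 88  ⇒  ω_c = 11/15
  ⇒ ω_c²/ω_r² = 11/15
Coupling ω_r² = ω_c¹ ⇒ overall = 2/13 × 11/15 = 22/195

22/195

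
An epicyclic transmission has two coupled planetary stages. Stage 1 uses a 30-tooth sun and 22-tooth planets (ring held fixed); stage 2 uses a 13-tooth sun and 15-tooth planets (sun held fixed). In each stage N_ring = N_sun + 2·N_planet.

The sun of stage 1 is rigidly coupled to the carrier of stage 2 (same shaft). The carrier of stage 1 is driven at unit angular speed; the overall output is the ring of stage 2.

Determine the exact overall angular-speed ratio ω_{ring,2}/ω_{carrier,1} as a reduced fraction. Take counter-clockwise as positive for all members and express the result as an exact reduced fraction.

Stage 1: N_ring = 30 + 2·22 = 74
Stage 1: 30(ω_s−ω_c) = −74(ω_r−ω_c),  ω_r=0, ω_c=1
Stage 1: ω_s = 1 − (74/30)(0−1) = 52/15
  ⇒ ω_s¹/ω_c¹ = 52/15
Stage 2: N_ring = 13 + 2·15 = 43
Stage 2: 13(ω_s−ω_c) = −43(ω_r−ω_c),  ω_s=0, ω_c=1
Stage 2: ω_r = 1 − (13/43)(0−1) = 56/43
  ⇒ ω_r²/ω_c² = 56/43
Coupling ω_c² = ω_s¹ ⇒ overall = 52/15 × 56/43 = 2912/645

2912/645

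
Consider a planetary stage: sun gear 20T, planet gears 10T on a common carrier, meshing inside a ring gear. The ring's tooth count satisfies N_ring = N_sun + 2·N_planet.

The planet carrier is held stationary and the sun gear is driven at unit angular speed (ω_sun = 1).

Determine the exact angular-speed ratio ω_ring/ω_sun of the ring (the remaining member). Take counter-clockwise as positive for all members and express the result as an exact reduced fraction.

N_ring = 20 + 2·10 = 40
20(ω_s−ω_c) = −40(ω_r−ω_c),  ω_c=0, ω_s=1
ω_r = 0 − (20/40)(1−0) = -1/2
ω_r/ω_s = -1/2

-1/2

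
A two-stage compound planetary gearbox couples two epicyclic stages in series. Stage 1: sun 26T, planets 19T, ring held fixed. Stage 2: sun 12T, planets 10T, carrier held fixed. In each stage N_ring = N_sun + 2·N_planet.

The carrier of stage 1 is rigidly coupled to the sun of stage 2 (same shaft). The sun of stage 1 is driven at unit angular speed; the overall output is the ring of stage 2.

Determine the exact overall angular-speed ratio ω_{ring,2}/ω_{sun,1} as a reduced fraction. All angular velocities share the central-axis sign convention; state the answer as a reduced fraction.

-13/120

Stage 1: N_ring = 26 + 2·19 = 64
Stage 1: 26(ω_s−ω_c) = −64(ω_r−ω_c),  ω_r=0, ω_s=1
Stage 1: 26(1−ω_c) = −64(0−ω_c)  ⇒  90ω_c = 26  ⇒  ω_c = 13/45
  ⇒ ω_c¹/ω_s¹ = 13/45
Stage 2: N_ring = 12 + 2·10 = 32
Stage 2: 12(ω_s−ω_c) = −32(ω_r−ω_c),  ω_c=0, ω_s=1
Stage 2: ω_r = 0 − (12/32)(1−0) = -3/8
  ⇒ ω_r²/ω_s² = -3/8
Coupling ω_s² = ω_c¹ ⇒ overall = 13/45 × -3/8 = -13/120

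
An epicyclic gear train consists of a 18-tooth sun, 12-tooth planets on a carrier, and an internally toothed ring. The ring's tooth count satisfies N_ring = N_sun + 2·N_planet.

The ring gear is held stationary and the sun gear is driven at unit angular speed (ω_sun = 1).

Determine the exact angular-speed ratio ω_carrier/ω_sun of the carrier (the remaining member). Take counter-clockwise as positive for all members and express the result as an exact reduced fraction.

N_ring = 18 + 2·12 = 42
18(ω_s−ω_c) = −42(ω_r−ω_c),  ω_r=0, ω_s=1
18(1−ω_c) = −42(0−ω_c)  ⇒  60ω_c = 18  ⇒  ω_c = 3/10
ω_c/ω_s = 3/10

3/10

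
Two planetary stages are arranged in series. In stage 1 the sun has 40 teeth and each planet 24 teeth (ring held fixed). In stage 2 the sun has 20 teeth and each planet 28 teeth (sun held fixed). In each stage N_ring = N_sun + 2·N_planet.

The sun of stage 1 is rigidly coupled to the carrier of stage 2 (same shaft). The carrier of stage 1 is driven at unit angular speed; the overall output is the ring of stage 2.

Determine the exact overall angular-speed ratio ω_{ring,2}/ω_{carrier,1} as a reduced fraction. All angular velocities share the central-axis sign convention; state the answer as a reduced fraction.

Stage 1: N_ring = 40 + 2·24 = 88
Stage 1: 40(ω_s−ω_c) = −88(ω_r−ω_c),  ω_r=0, ω_c=1
Stage 1: ω_s = 1 − (88/40)(0−1) = 16/5
  ⇒ ω_s¹/ω_c¹ = 16/5
Stage 2: N_ring = 20 + 2·28 = 76
Stage 2: 20(ω_s−ω_c) = −76(ω_r−ω_c),  ω_s=0, ω_c=1
Stage 2: ω_r = 1 − (20/76)(0−1) = 24/19
  ⇒ ω_r²/ω_c² = 24/19
Coupling ω_c² = ω_s¹ ⇒ overall = 16/5 × 24/19 = 384/95

384/95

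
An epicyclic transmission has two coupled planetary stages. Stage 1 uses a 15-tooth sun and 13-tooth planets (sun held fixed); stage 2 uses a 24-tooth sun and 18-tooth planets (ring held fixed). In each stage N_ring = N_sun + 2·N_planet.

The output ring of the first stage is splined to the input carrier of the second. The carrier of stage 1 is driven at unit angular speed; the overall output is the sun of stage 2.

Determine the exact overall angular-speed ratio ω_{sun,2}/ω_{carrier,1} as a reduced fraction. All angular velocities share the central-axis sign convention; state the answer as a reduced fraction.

196/41

Stage 1: N_ring = 15 + 2·13 = 41
Stage 1: 15(ω_s−ω_c) = −41(ω_r−ω_c),  ω_s=0, ω_c=1
Stage 1: ω_r = 1 − (15/41)(0−1) = 56/41
  ⇒ ω_r¹/ω_c¹ = 56/41
Stage 2: N_ring = 24 + 2·18 = 60
Stage 2: 24(ω_s−ω_c) = −60(ω_r−ω_c),  ω_r=0, ω_c=1
Stage 2: ω_s = 1 − (60/24)(0−1) = 7/2
  ⇒ ω_s²/ω_c² = 7/2
Coupling ω_c² = ω_r¹ ⇒ overall = 56/41 × 7/2 = 196/41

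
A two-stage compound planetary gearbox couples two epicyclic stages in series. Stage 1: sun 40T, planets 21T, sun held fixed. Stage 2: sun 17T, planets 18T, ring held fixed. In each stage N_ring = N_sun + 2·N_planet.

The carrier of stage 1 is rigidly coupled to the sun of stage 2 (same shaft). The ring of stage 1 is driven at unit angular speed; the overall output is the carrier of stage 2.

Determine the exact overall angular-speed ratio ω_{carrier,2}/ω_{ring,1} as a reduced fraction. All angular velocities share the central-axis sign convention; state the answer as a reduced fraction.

Stage 1: N_ring = 40 + 2·21 = 82
Stage 1: 40(ω_s−ω_c) = −82(ω_r−ω_c),  ω_s=0, ω_r=1
Stage 1: 40(0−ω_c) = −82(1−ω_c)  ⇒  122ω_c = 82  ⇒  ω_c = 41/61
  ⇒ ω_c¹/ω_r¹ = 41/61
Stage 2: N_ring = 17 + 2·18 = 53
Stage 2: 17(ω_s−ω_c) = −53(ω_r−ω_c),  ω_r=0, ω_s=1
Stage 2: 17(1−ω_c) = −53(0−ω_c)  ⇒  70ω_c = 17  ⇒  ω_c = 17/70
  ⇒ ω_c²/ω_s² = 17/70
Coupling ω_s² = ω_c¹ ⇒ overall = 41/61 × 17/70 = 697/4270

697/4270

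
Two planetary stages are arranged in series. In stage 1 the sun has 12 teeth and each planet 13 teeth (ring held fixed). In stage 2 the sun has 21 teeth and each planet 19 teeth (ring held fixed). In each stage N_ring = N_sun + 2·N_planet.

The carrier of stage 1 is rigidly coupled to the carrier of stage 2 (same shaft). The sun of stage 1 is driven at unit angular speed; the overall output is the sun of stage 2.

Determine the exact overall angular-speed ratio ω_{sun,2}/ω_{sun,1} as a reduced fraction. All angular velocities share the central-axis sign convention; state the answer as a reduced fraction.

Stage 1: N_ring = 12 + 2·13 = 38
Stage 1: 12(ω_s−ω_c) = −38(ω_r−ω_c),  ω_r=0, ω_s=1
Stage 1: 12(1−ω_c) = −38(0−ω_c)  ⇒  50ω_c = 12  ⇒  ω_c = 6/25
  ⇒ ω_c¹/ω_s¹ = 6/25
Stage 2: N_ring = 21 + 2·19 = 59
Stage 2: 21(ω_s−ω_c) = −59(ω_r−ω_c),  ω_r=0, ω_c=1
Stage 2: ω_s = 1 − (59/21)(0−1) = 80/21
  ⇒ ω_s²/ω_c² = 80/21
Coupling ω_c² = ω_c¹ ⇒ overall = 6/25 × 80/21 = 32/35

32/35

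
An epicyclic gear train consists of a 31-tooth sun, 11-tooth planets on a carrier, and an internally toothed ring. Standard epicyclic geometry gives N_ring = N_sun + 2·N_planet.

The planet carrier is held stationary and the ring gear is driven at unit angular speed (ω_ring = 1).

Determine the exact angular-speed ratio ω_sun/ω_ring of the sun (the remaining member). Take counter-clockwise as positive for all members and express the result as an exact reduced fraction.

N_ring = 31 + 2·11 = 53
31(ω_s−ω_c) = −53(ω_r−ω_c),  ω_c=0, ω_r=1
ω_s = 0 − (53/31)(1−0) = -53/31
ω_s/ω_r = -53/31

-53/31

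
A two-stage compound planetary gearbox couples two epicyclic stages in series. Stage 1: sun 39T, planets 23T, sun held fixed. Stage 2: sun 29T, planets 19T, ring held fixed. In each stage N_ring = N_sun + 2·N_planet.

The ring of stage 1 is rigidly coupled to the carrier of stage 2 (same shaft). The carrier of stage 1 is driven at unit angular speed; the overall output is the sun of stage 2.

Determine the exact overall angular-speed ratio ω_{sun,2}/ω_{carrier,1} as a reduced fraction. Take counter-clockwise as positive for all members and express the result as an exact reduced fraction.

11904/2465

Stage 1: N_ring = 39 + 2·23 = 85
Stage 1: 39(ω_s−ω_c) = −85(ω_r−ω_c),  ω_s=0, ω_c=1
Stage 1: ω_r = 1 − (39/85)(0−1) = 124/85
  ⇒ ω_r¹/ω_c¹ = 124/85
Stage 2: N_ring = 29 + 2·19 = 67
Stage 2: 29(ω_s−ω_c) = −67(ω_r−ω_c),  ω_r=0, ω_c=1
Stage 2: ω_s = 1 − (67/29)(0−1) = 96/29
  ⇒ ω_s²/ω_c² = 96/29
Coupling ω_c² = ω_r¹ ⇒ overall = 124/85 × 96/29 = 11904/2465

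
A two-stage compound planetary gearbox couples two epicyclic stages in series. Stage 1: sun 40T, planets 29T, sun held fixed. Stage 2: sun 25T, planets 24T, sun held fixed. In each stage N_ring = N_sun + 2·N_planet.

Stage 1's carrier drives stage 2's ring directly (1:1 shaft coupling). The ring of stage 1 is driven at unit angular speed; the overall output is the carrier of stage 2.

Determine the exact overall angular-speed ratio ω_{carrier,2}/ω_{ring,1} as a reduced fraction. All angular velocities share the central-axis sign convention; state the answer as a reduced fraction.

Stage 1: N_ring = 40 + 2·29 = 98
Stage 1: 40(ω_s−ω_c) = −98(ω_r−ω_c),  ω_s=0, ω_r=1
Stage 1: 40(0−ω_c) = −98(1−ω_c)  ⇒  138ω_c = 98  ⇒  ω_c = 49/69
  ⇒ ω_c¹/ω_r¹ = 49/69
Stage 2: N_ring = 25 + 2·24 = 73
Stage 2: 25(ω_s−ω_c) = −73(ω_r−ω_c),  ω_s=0, ω_r=1
Stage 2: 25(0−ω_c) = −73(1−ω_c)  ⇒  98ω_c = 73  ⇒  ω_c = 73/98
  ⇒ ω_c²/ω_r² = 73/98
Coupling ω_r² = ω_c¹ ⇒ overall = 49/69 × 73/98 = 73/138

73/138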